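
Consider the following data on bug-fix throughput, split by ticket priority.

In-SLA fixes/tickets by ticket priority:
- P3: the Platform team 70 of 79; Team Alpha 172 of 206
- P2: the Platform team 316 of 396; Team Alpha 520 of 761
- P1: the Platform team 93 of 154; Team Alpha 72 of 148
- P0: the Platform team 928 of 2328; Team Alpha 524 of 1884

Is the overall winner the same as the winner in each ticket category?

P3: the Platform team 70/79 = 88.6%, Team Alpha 172/206 = 83.5% → the Platform team
P2: the Platform team 316/396 = 79.8%, Team Alpha 520/761 = 68.3% → the Platform team
P1: the Platform team 93/154 = 60.4%, Team Alpha 72/148 = 48.6% → the Platform team
P0: the Platform team 928/2328 = 39.9%, Team Alpha 524/1884 = 27.8% → the Platform team
Overall: the Platform team 1407/2957 = 47.6%, Team Alpha 1288/2999 = 42.9% → the Platform team
The Platform team wins overall and in every ticket group — no reversal.

Yes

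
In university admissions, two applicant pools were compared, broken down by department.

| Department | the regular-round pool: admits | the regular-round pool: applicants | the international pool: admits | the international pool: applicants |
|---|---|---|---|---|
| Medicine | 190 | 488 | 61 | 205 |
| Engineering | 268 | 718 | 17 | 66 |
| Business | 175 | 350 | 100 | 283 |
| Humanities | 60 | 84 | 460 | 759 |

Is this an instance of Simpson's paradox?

Medicine: the regular-round pool 190/488 = 38.9%, the international pool 61/205 = 29.8% → the regular-round pool
Engineering: the regular-round pool 268/718 = 37.3%, the international pool 17/66 = 25.8% → the regular-round pool
Business: the regular-round pool 175/350 = 50.0%, the international pool 100/283 = 35.3% → the regular-round pool
Humanities: the regular-round pool 60/84 = 71.4%, the international pool 460/759 = 60.6% → the regular-round pool
Overall: the regular-round pool 693/1640 = 42.3%, the international pool 638/1313 = 48.6% → the international pool
The regular-round pool wins each department group but the international pool wins overall — the comparison reverses. The regular-round pool's applicants skew toward Engineering, which has a lower base rate.

Yes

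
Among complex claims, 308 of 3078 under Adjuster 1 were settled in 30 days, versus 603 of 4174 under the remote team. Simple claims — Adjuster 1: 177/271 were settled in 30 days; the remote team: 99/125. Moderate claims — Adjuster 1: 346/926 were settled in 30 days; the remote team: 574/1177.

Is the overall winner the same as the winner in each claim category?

Yes

Complex: Adjuster 1 308/3078 = 10.0%, the remote team 603/4174 = 14.4% → the remote team
Simple: Adjuster 1 177/271 = 65.3%, the remote team 99/125 = 79.2% → the remote team
Moderate: Adjuster 1 346/926 = 37.4%, the remote team 574/1177 = 48.8% → the remote team
Overall: Adjuster 1 831/4275 = 19.4%, the remote team 1276/5476 = 23.3% → the remote team
The remote team wins overall and in every claim group — no reversal.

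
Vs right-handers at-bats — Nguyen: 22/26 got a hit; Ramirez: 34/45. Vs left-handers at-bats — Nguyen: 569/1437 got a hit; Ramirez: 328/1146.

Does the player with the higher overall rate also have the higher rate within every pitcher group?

Vs right-handers: Nguyen 22/26 = 84.6%, Ramirez 34/45 = 75.6% → Nguyen
Vs left-handers: Nguyen 569/1437 = 39.6%, Ramirez 328/1146 = 28.6% → Nguyen
Overall: Nguyen 591/1463 = 40.4%, Ramirez 362/1191 = 30.4% → Nguyen
Nguyen wins overall and in every pitcher group — no reversal.

Yes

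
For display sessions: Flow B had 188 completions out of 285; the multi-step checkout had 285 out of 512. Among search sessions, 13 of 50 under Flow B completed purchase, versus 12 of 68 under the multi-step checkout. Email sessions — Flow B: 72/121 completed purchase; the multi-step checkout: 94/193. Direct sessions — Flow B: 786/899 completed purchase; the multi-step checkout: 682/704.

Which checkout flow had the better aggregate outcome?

Flow B

Display: Flow B 188/285 = 66.0%, the multi-step checkout 285/512 = 55.7% → Flow B
Search: Flow B 13/50 = 26.0%, the multi-step checkout 12/68 = 17.6% → Flow B
Email: Flow B 72/121 = 59.5%, the multi-step checkout 94/193 = 48.7% → Flow B
Direct: Flow B 786/899 = 87.4%, the multi-step checkout 682/704 = 96.9% → the multi-step checkout
Overall: Flow B 1059/1355 = 78.2%, the multi-step checkout 1073/1477 = 72.6% → Flow B
(Neither sweeps every traffic group, but Flow B has the higher pooled rate.)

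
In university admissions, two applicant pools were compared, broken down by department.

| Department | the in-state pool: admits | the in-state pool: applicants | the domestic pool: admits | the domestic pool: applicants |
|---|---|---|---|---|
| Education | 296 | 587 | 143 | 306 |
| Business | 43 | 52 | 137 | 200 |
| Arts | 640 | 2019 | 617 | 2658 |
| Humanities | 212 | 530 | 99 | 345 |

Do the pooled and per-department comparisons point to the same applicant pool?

Yes

Education: the in-state pool 296/587 = 50.4%, the domestic pool 143/306 = 46.7% → the in-state pool
Business: the in-state pool 43/52 = 82.7%, the domestic pool 137/200 = 68.5% → the in-state pool
Arts: the in-state pool 640/2019 = 31.7%, the domestic pool 617/2658 = 23.2% → the in-state pool
Humanities: the in-state pool 212/530 = 40.0%, the domestic pool 99/345 = 28.7% → the in-state pool
Overall: the in-state pool 1191/3188 = 37.4%, the domestic pool 996/3509 = 28.4% → the in-state pool
The in-state pool wins overall and in every department group — no reversal.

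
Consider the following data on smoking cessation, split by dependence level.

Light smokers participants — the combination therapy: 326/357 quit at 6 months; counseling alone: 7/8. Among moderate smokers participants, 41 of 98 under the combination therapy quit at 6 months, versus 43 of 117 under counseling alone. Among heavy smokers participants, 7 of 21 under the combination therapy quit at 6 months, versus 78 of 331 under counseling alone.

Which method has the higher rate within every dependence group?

Light smokers: the combination therapy 326/357 = 91.3%, counseling alone 7/8 = 87.5% → the combination therapy
Moderate smokers: the combination therapy 41/98 = 41.8%, counseling alone 43/117 = 36.8% → the combination therapy
Heavy smokers: the combination therapy 7/21 = 33.3%, counseling alone 78/331 = 23.6% → the combination therapy
The combination therapy has the higher rate in all 3 groups.

the combination therapy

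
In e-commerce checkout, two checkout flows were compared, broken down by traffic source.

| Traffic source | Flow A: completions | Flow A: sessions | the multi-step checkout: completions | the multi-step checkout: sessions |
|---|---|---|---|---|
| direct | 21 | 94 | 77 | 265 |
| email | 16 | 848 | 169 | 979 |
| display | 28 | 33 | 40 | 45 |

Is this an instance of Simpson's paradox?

Direct: Flow A 21/94 = 22.3%, the multi-step checkout 77/265 = 29.1% → the multi-step checkout
Email: Flow A 16/848 = 1.9%, the multi-step checkout 169/979 = 17.3% → the multi-step checkout
Display: Flow A 28/33 = 84.8%, the multi-step checkout 40/45 = 88.9% → the multi-step checkout
Overall: Flow A 65/975 = 6.7%, the multi-step checkout 286/1289 = 22.2% → the multi-step checkout
The multi-step checkout wins overall and in every traffic group — no reversal.

No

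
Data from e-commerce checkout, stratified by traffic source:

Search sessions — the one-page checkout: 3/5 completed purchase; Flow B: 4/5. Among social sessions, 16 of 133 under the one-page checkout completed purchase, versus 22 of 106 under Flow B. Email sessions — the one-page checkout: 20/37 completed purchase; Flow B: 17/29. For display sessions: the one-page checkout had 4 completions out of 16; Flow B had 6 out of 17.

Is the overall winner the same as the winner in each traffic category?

Search: the one-page checkout 3/5 = 60.0%, Flow B 4/5 = 80.0% → Flow B
Social: the one-page checkout 16/133 = 12.0%, Flow B 22/106 = 20.8% → Flow B
Email: the one-page checkout 20/37 = 54.1%, Flow B 17/29 = 58.6% → Flow B
Display: the one-page checkout 4/16 = 25.0%, Flow B 6/17 = 35.3% → Flow B
Overall: the one-page checkout 43/191 = 22.5%, Flow B 49/157 = 31.2% → Flow B
Flow B wins overall and in every traffic group — no reversal.

Yes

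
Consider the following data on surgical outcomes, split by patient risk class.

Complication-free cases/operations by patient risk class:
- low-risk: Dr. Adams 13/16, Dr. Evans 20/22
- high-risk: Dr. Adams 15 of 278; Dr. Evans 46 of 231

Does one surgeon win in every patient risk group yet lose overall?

Low-risk: Dr. Adams 13/16 = 81.2%, Dr. Evans 20/22 = 90.9% → Dr. Evans
High-risk: Dr. Adams 15/278 = 5.4%, Dr. Evans 46/231 = 19.9% → Dr. Evans
Overall: Dr. Adams 28/294 = 9.5%, Dr. Evans 66/253 = 26.1% → Dr. Evans
Dr. Evans wins overall and in every patient risk group — no reversal.

No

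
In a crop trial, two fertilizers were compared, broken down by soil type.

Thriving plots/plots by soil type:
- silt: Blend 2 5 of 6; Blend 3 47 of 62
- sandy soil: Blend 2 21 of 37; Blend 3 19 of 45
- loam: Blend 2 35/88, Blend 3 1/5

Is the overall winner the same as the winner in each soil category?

No

Silt: Blend 2 5/6 = 83.3%, Blend 3 47/62 = 75.8% → Blend 2
Sandy soil: Blend 2 21/37 = 56.8%, Blend 3 19/45 = 42.2% → Blend 2
Loam: Blend 2 35/88 = 39.8%, Blend 3 1/5 = 20.0% → Blend 2
Overall: Blend 2 61/131 = 46.6%, Blend 3 67/112 = 59.8% → Blend 3
Blend 2 wins each soil group but Blend 3 wins overall — the comparison reverses. Blend 2's plots skew toward loam, which has a lower base rate.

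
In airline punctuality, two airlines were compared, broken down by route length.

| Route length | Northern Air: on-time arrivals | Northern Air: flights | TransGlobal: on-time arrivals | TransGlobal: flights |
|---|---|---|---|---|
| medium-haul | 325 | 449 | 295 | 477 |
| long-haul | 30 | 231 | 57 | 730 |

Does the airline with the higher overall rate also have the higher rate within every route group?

Yes

Medium-haul: Northern Air 325/449 = 72.4%, TransGlobal 295/477 = 61.8% → Northern Air
Long-haul: Northern Air 30/231 = 13.0%, TransGlobal 57/730 = 7.8% → Northern Air
Overall: Northern Air 355/680 = 52.2%, TransGlobal 352/1207 = 29.2% → Northern Air
Northern Air wins overall and in every route group — no reversal.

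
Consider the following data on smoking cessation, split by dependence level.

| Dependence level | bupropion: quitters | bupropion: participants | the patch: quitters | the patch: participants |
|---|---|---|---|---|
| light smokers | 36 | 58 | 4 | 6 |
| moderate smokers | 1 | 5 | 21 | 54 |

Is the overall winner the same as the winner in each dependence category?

Light smokers: bupropion 36/58 = 62.1%, the patch 4/6 = 66.7% → the patch
Moderate smokers: bupropion 1/5 = 20.0%, the patch 21/54 = 38.9% → the patch
Overall: bupropion 37/63 = 58.7%, the patch 25/60 = 41.7% → bupropion
The patch wins each dependence group but bupropion wins overall — the comparison reverses. The patch's participants skew toward moderate smokers, which has a lower base rate.

No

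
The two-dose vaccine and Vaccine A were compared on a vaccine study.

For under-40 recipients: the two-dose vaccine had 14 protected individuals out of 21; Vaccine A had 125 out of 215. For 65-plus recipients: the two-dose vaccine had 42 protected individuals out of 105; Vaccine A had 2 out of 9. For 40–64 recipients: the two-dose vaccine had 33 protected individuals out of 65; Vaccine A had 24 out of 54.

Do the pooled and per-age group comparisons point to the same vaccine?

Under-40: the two-dose vaccine 14/21 = 66.7%, Vaccine A 125/215 = 58.1% → the two-dose vaccine
65-plus: the two-dose vaccine 42/105 = 40.0%, Vaccine A 2/9 = 22.2% → the two-dose vaccine
40–64: the two-dose vaccine 33/65 = 50.8%, Vaccine A 24/54 = 44.4% → the two-dose vaccine
Overall: the two-dose vaccine 89/191 = 46.6%, Vaccine A 151/278 = 54.3% → Vaccine A
The two-dose vaccine wins each age group but Vaccine A wins overall — the comparison reverses. The two-dose vaccine's recipients skew toward 65-plus, which has a lower base rate.

No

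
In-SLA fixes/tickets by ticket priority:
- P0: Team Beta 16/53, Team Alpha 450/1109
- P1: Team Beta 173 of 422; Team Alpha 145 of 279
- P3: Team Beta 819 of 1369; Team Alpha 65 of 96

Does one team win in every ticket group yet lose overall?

P0: Team Beta 16/53 = 30.2%, Team Alpha 450/1109 = 40.6% → Team Alpha
P1: Team Beta 173/422 = 41.0%, Team Alpha 145/279 = 52.0% → Team Alpha
P3: Team Beta 819/1369 = 59.8%, Team Alpha 65/96 = 67.7% → Team Alpha
Overall: Team Beta 1008/1844 = 54.7%, Team Alpha 660/1484 = 44.5% → Team Beta
Team Alpha wins each ticket group but Team Beta wins overall — the comparison reverses. Team Alpha's tickets skew toward P0, which has a lower base rate.

Yes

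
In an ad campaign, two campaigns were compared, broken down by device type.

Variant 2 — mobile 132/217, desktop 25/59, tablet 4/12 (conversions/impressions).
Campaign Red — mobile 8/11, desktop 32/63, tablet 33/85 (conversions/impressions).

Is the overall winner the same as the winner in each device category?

Mobile: Variant 2 132/217 = 60.8%, Campaign Red 8/11 = 72.7% → Campaign Red
Desktop: Variant 2 25/59 = 42.4%, Campaign Red 32/63 = 50.8% → Campaign Red
Tablet: Variant 2 4/12 = 33.3%, Campaign Red 33/85 = 38.8% → Campaign Red
Overall: Variant 2 161/288 = 55.9%, Campaign Red 73/159 = 45.9% → Variant 2
Campaign Red wins each device group but Variant 2 wins overall — the comparison reverses. Campaign Red's impressions skew toward tablet, which has a lower base rate.

No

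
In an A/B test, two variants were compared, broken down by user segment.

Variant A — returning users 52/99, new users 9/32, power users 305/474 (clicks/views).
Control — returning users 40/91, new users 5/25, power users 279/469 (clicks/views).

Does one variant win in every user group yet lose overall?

Returning users: Variant A 52/99 = 52.5%, Control 40/91 = 44.0% → Variant A
New users: Variant A 9/32 = 28.1%, Control 5/25 = 20.0% → Variant A
Power users: Variant A 305/474 = 64.3%, Control 279/469 = 59.5% → Variant A
Overall: Variant A 366/605 = 60.5%, Control 324/585 = 55.4% → Variant A
Variant A wins overall and in every user group — no reversal.

No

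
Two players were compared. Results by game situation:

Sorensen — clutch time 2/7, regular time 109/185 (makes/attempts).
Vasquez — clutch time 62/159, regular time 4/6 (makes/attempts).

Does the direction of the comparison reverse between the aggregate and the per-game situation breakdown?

Clutch time: Sorensen 2/7 = 28.6%, Vasquez 62/159 = 39.0% → Vasquez
Regular time: Sorensen 109/185 = 58.9%, Vasquez 4/6 = 66.7% → Vasquez
Overall: Sorensen 111/192 = 57.8%, Vasquez 66/165 = 40.0% → Sorensen
Vasquez wins each game group but Sorensen wins overall — the comparison reverses. Vasquez's attempts skew toward clutch time, which has a lower base rate.

Yes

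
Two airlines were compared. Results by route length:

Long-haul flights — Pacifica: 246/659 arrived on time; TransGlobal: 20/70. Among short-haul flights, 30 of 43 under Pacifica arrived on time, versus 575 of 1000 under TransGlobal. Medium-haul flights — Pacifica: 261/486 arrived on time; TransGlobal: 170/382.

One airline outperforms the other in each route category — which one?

Long-haul: Pacifica 246/659 = 37.3%, TransGlobal 20/70 = 28.6% → Pacifica
Short-haul: Pacifica 30/43 = 69.8%, TransGlobal 575/1000 = 57.5% → Pacifica
Medium-haul: Pacifica 261/486 = 53.7%, TransGlobal 170/382 = 44.5% → Pacifica
Pacifica has the higher rate in all 3 groups.

Pacifica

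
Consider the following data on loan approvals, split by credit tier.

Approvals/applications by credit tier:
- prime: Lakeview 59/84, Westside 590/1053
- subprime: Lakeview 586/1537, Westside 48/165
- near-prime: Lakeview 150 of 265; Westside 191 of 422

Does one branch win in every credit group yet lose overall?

Yes

Prime: Lakeview 59/84 = 70.2%, Westside 590/1053 = 56.0% → Lakeview
Subprime: Lakeview 586/1537 = 38.1%, Westside 48/165 = 29.1% → Lakeview
Near-prime: Lakeview 150/265 = 56.6%, Westside 191/422 = 45.3% → Lakeview
Overall: Lakeview 795/1886 = 42.2%, Westside 829/1640 = 50.5% → Westside
Lakeview wins each credit group but Westside wins overall — the comparison reverses. Lakeview's applications skew toward subprime, which has a lower base rate.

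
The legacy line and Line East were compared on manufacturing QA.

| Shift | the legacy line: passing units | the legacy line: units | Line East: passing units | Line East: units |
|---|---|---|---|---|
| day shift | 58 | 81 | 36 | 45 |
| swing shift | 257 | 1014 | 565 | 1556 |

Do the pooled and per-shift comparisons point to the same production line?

Day shift: the legacy line 58/81 = 71.6%, Line East 36/45 = 80.0% → Line East
Swing shift: the legacy line 257/1014 = 25.3%, Line East 565/1556 = 36.3% → Line East
Overall: the legacy line 315/1095 = 28.8%, Line East 601/1601 = 37.5% → Line East
Line East wins overall and in every shift group — no reversal.

Yes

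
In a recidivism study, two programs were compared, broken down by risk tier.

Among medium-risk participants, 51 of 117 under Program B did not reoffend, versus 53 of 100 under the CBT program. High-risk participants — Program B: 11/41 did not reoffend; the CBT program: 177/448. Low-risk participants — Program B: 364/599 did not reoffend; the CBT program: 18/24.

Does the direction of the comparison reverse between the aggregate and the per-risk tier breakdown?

Medium-risk: Program B 51/117 = 43.6%, the CBT program 53/100 = 53.0% → the CBT program
High-risk: Program B 11/41 = 26.8%, the CBT program 177/448 = 39.5% → the CBT program
Low-risk: Program B 364/599 = 60.8%, the CBT program 18/24 = 75.0% → the CBT program
Overall: Program B 426/757 = 56.3%, the CBT program 248/572 = 43.4% → Program B
The CBT program wins each risk group but Program B wins overall — the comparison reverses. The CBT program's participants skew toward high-risk, which has a lower base rate.

Yes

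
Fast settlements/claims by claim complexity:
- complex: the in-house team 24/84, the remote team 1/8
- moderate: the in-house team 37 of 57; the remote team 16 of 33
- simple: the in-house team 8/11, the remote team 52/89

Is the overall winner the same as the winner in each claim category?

Complex: the in-house team 24/84 = 28.6%, the remote team 1/8 = 12.5% → the in-house team
Moderate: the in-house team 37/57 = 64.9%, the remote team 16/33 = 48.5% → the in-house team
Simple: the in-house team 8/11 = 72.7%, the remote team 52/89 = 58.4% → the in-house team
Overall: the in-house team 69/152 = 45.4%, the remote team 69/130 = 53.1% → the remote team
The in-house team wins each claim group but the remote team wins overall — the comparison reverses. The in-house team's claims skew toward complex, which has a lower base rate.

No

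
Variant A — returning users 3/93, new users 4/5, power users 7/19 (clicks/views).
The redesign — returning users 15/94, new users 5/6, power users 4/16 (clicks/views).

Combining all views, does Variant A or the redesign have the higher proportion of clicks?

the redesign

Returning users: Variant A 3/93 = 3.2%, the redesign 15/94 = 16.0% → the redesign
New users: Variant A 4/5 = 80.0%, the redesign 5/6 = 83.3% → the redesign
Power users: Variant A 7/19 = 36.8%, the redesign 4/16 = 25.0% → Variant A
Overall: Variant A 14/117 = 12.0%, the redesign 24/116 = 20.7% → the redesign
(Neither sweeps every user group, but the redesign has the higher pooled rate.)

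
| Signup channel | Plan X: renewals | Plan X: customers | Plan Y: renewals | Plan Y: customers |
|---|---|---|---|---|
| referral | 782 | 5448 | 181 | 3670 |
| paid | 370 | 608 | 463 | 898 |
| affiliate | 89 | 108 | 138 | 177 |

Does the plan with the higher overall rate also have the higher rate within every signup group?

Yes

Referral: Plan X 782/5448 = 14.4%, Plan Y 181/3670 = 4.9% → Plan X
Paid: Plan X 370/608 = 60.9%, Plan Y 463/898 = 51.6% → Plan X
Affiliate: Plan X 89/108 = 82.4%, Plan Y 138/177 = 78.0% → Plan X
Overall: Plan X 1241/6164 = 20.1%, Plan Y 782/4745 = 16.5% → Plan X
Plan X wins overall and in every signup group — no reversal.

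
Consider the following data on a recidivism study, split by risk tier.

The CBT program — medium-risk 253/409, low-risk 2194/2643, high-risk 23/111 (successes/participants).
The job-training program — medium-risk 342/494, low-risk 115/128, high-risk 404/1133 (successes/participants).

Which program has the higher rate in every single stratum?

Medium-risk: the CBT program 253/409 = 61.9%, the job-training program 342/494 = 69.2% → the job-training program
Low-risk: the CBT program 2194/2643 = 83.0%, the job-training program 115/128 = 89.8% → the job-training program
High-risk: the CBT program 23/111 = 20.7%, the job-training program 404/1133 = 35.7% → the job-training program
The job-training program has the higher rate in all 3 groups.

the job-training program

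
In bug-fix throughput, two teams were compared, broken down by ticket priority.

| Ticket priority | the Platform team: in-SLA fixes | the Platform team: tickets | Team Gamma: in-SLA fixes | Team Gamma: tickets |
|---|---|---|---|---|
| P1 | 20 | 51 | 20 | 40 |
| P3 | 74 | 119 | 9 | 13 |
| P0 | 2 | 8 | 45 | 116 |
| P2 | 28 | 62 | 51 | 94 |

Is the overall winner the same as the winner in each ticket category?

P1: the Platform team 20/51 = 39.2%, Team Gamma 20/40 = 50.0% → Team Gamma
P3: the Platform team 74/119 = 62.2%, Team Gamma 9/13 = 69.2% → Team Gamma
P0: the Platform team 2/8 = 25.0%, Team Gamma 45/116 = 38.8% → Team Gamma
P2: the Platform team 28/62 = 45.2%, Team Gamma 51/94 = 54.3% → Team Gamma
Overall: the Platform team 124/240 = 51.7%, Team Gamma 125/263 = 47.5% → the Platform team
Team Gamma wins each ticket group but the Platform team wins overall — the comparison reverses. Team Gamma's tickets skew toward P0, which has a lower base rate.

No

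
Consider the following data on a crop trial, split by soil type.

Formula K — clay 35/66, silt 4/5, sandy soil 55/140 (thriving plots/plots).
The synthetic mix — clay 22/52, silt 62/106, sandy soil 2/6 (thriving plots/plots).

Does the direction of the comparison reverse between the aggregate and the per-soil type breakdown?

Yes

Clay: Formula K 35/66 = 53.0%, the synthetic mix 22/52 = 42.3% → Formula K
Silt: Formula K 4/5 = 80.0%, the synthetic mix 62/106 = 58.5% → Formula K
Sandy soil: Formula K 55/140 = 39.3%, the synthetic mix 2/6 = 33.3% → Formula K
Overall: Formula K 94/211 = 44.5%, the synthetic mix 86/164 = 52.4% → the synthetic mix
Formula K wins each soil group but the synthetic mix wins overall — the comparison reverses. Formula K's plots skew toward sandy soil, which has a lower base rate.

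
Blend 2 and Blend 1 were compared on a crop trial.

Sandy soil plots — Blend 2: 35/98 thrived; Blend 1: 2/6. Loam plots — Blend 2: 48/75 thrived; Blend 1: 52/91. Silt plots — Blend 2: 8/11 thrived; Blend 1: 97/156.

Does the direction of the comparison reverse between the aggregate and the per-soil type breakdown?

Yes

Sandy soil: Blend 2 35/98 = 35.7%, Blend 1 2/6 = 33.3% → Blend 2
Loam: Blend 2 48/75 = 64.0%, Blend 1 52/91 = 57.1% → Blend 2
Silt: Blend 2 8/11 = 72.7%, Blend 1 97/156 = 62.2% → Blend 2
Overall: Blend 2 91/184 = 49.5%, Blend 1 151/253 = 59.7% → Blend 1
Blend 2 wins each soil group but Blend 1 wins overall — the comparison reverses. Blend 2's plots skew toward sandy soil, which has a lower base rate.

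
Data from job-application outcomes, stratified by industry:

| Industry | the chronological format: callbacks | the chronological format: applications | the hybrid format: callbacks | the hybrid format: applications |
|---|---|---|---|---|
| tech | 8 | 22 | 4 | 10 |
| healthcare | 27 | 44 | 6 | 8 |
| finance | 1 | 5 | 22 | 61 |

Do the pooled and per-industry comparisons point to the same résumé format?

No

Tech: the chronological format 8/22 = 36.4%, the hybrid format 4/10 = 40.0% → the hybrid format
Healthcare: the chronological format 27/44 = 61.4%, the hybrid format 6/8 = 75.0% → the hybrid format
Finance: the chronological format 1/5 = 20.0%, the hybrid format 22/61 = 36.1% → the hybrid format
Overall: the chronological format 36/71 = 50.7%, the hybrid format 32/79 = 40.5% → the chronological format
The hybrid format wins each industry group but the chronological format wins overall — the comparison reverses. The hybrid format's applications skew toward finance, which has a lower base rate.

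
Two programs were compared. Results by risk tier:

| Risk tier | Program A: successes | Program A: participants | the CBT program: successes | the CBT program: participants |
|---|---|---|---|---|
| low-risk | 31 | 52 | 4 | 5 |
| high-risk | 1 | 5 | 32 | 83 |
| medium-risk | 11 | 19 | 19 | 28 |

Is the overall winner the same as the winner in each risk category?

Low-risk: Program A 31/52 = 59.6%, the CBT program 4/5 = 80.0% → the CBT program
High-risk: Program A 1/5 = 20.0%, the CBT program 32/83 = 38.6% → the CBT program
Medium-risk: Program A 11/19 = 57.9%, the CBT program 19/28 = 67.9% → the CBT program
Overall: Program A 43/76 = 56.6%, the CBT program 55/116 = 47.4% → Program A
The CBT program wins each risk group but Program A wins overall — the comparison reverses. The CBT program's participants skew toward high-risk, which has a lower base rate.

No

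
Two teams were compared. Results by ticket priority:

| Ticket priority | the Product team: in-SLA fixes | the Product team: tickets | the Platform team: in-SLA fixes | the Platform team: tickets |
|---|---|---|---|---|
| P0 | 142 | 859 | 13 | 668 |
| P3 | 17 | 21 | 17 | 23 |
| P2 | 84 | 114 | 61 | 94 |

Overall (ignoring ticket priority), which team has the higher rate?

P0: the Product team 142/859 = 16.5%, the Platform team 13/668 = 1.9% → the Product team
P3: the Product team 17/21 = 81.0%, the Platform team 17/23 = 73.9% → the Product team
P2: the Product team 84/114 = 73.7%, the Platform team 61/94 = 64.9% → the Product team
Overall: the Product team 243/994 = 24.4%, the Platform team 91/785 = 11.6% → the Product team

the Product team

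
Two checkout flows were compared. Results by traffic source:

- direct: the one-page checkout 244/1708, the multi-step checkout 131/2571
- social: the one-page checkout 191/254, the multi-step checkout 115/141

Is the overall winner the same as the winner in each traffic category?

Direct: the one-page checkout 244/1708 = 14.3%, the multi-step checkout 131/2571 = 5.1% → the one-page checkout
Social: the one-page checkout 191/254 = 75.2%, the multi-step checkout 115/141 = 81.6% → the multi-step checkout
Overall: the one-page checkout 435/1962 = 22.2%, the multi-step checkout 246/2712 = 9.1% → the one-page checkout
Neither sweeps: the one-page checkout wins 1 of 2 groups, the multi-step checkout wins 1. The one-page checkout wins overall but not every group — no Simpson reversal.

No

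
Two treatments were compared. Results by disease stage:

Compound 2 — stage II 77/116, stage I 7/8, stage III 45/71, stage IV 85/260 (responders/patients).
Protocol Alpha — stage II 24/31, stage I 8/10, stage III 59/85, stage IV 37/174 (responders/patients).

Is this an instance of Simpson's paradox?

Stage II: Compound 2 77/116 = 66.4%, Protocol Alpha 24/31 = 77.4% → Protocol Alpha
Stage I: Compound 2 7/8 = 87.5%, Protocol Alpha 8/10 = 80.0% → Compound 2
Stage III: Compound 2 45/71 = 63.4%, Protocol Alpha 59/85 = 69.4% → Protocol Alpha
Stage IV: Compound 2 85/260 = 32.7%, Protocol Alpha 37/174 = 21.3% → Compound 2
Overall: Compound 2 214/455 = 47.0%, Protocol Alpha 128/300 = 42.7% → Compound 2
Neither sweeps: Compound 2 wins 2 of 4 groups, Protocol Alpha wins 2. Compound 2 wins overall but not every group — no Simpson reversal.

No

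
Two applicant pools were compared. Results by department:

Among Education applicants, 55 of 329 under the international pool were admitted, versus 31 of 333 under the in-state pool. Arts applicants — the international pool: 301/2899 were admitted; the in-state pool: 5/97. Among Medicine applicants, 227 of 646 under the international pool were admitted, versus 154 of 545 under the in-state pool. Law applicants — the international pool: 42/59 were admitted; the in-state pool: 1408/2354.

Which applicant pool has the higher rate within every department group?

the international pool

Education: the international pool 55/329 = 16.7%, the in-state pool 31/333 = 9.3% → the international pool
Arts: the international pool 301/2899 = 10.4%, the in-state pool 5/97 = 5.2% → the international pool
Medicine: the international pool 227/646 = 35.1%, the in-state pool 154/545 = 28.3% → the international pool
Law: the international pool 42/59 = 71.2%, the in-state pool 1408/2354 = 59.8% → the international pool
The international pool has the higher rate in all 4 groups.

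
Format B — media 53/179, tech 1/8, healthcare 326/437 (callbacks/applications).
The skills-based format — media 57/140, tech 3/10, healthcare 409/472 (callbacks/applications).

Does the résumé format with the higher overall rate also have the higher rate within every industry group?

Media: Format B 53/179 = 29.6%, the skills-based format 57/140 = 40.7% → the skills-based format
Tech: Format B 1/8 = 12.5%, the skills-based format 3/10 = 30.0% → the skills-based format
Healthcare: Format B 326/437 = 74.6%, the skills-based format 409/472 = 86.7% → the skills-based format
Overall: Format B 380/624 = 60.9%, the skills-based format 469/622 = 75.4% → the skills-based format
The skills-based format wins overall and in every industry group — no reversal.

Yes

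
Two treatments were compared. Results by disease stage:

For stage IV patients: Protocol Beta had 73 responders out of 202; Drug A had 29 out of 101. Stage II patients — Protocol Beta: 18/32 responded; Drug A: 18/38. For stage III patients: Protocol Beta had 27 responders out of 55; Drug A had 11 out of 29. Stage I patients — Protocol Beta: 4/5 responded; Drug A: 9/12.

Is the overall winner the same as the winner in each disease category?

Stage IV: Protocol Beta 73/202 = 36.1%, Drug A 29/101 = 28.7% → Protocol Beta
Stage II: Protocol Beta 18/32 = 56.2%, Drug A 18/38 = 47.4% → Protocol Beta
Stage III: Protocol Beta 27/55 = 49.1%, Drug A 11/29 = 37.9% → Protocol Beta
Stage I: Protocol Beta 4/5 = 80.0%, Drug A 9/12 = 75.0% → Protocol Beta
Overall: Protocol Beta 122/294 = 41.5%, Drug A 67/180 = 37.2% → Protocol Beta
Protocol Beta wins overall and in every disease group — no reversal.

Yes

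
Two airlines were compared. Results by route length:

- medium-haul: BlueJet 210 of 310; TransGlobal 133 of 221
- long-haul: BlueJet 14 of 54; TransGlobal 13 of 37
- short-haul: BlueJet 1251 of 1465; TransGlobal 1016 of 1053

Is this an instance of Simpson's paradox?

No

Medium-haul: BlueJet 210/310 = 67.7%, TransGlobal 133/221 = 60.2% → BlueJet
Long-haul: BlueJet 14/54 = 25.9%, TransGlobal 13/37 = 35.1% → TransGlobal
Short-haul: BlueJet 1251/1465 = 85.4%, TransGlobal 1016/1053 = 96.5% → TransGlobal
Overall: BlueJet 1475/1829 = 80.6%, TransGlobal 1162/1311 = 88.6% → TransGlobal
Neither sweeps: BlueJet wins 1 of 3 groups, TransGlobal wins 2. TransGlobal wins overall but not every group — no Simpson reversal.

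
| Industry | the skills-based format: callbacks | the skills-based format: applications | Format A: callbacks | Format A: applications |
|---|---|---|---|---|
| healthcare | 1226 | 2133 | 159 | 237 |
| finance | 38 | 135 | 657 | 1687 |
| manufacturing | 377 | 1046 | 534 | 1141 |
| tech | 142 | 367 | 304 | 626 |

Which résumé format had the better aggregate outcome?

the skills-based format

Healthcare: the skills-based format 1226/2133 = 57.5%, Format A 159/237 = 67.1% → Format A
Finance: the skills-based format 38/135 = 28.1%, Format A 657/1687 = 38.9% → Format A
Manufacturing: the skills-based format 377/1046 = 36.0%, Format A 534/1141 = 46.8% → Format A
Tech: the skills-based format 142/367 = 38.7%, Format A 304/626 = 48.6% → Format A
Overall: the skills-based format 1783/3681 = 48.4%, Format A 1654/3691 = 44.8% → the skills-based format
(Format A wins every industry group but the skills-based format wins overall — Format A's applications skew toward the low-rate finance group.)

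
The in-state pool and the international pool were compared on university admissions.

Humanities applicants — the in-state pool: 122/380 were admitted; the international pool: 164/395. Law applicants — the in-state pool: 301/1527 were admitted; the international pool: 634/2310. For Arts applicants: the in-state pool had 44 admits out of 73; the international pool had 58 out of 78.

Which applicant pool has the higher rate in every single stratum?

Humanities: the in-state pool 122/380 = 32.1%, the international pool 164/395 = 41.5% → the international pool
Law: the in-state pool 301/1527 = 19.7%, the international pool 634/2310 = 27.4% → the international pool
Arts: the in-state pool 44/73 = 60.3%, the international pool 58/78 = 74.4% → the international pool
The international pool has the higher rate in all 3 groups.

the international pool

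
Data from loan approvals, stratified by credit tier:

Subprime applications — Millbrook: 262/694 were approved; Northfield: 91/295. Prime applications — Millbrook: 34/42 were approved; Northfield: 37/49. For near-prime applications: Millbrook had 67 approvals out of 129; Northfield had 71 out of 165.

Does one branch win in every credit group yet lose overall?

No

Subprime: Millbrook 262/694 = 37.8%, Northfield 91/295 = 30.8% → Millbrook
Prime: Millbrook 34/42 = 81.0%, Northfield 37/49 = 75.5% → Millbrook
Near-prime: Millbrook 67/129 = 51.9%, Northfield 71/165 = 43.0% → Millbrook
Overall: Millbrook 363/865 = 42.0%, Northfield 199/509 = 39.1% → Millbrook
Millbrook wins overall and in every credit group — no reversal.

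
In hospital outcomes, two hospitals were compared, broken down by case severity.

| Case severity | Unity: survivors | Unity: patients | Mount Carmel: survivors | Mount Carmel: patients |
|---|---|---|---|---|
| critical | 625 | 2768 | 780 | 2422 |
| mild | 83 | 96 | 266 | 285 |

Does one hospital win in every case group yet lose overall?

No

Critical: Unity 625/2768 = 22.6%, Mount Carmel 780/2422 = 32.2% → Mount Carmel
Mild: Unity 83/96 = 86.5%, Mount Carmel 266/285 = 93.3% → Mount Carmel
Overall: Unity 708/2864 = 24.7%, Mount Carmel 1046/2707 = 38.6% → Mount Carmel
Mount Carmel wins overall and in every case group — no reversal.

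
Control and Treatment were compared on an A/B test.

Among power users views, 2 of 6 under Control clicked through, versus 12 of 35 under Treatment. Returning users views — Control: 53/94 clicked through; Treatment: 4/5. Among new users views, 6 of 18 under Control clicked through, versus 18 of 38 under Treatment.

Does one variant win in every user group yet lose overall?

Yes

Power users: Control 2/6 = 33.3%, Treatment 12/35 = 34.3% → Treatment
Returning users: Control 53/94 = 56.4%, Treatment 4/5 = 80.0% → Treatment
New users: Control 6/18 = 33.3%, Treatment 18/38 = 47.4% → Treatment
Overall: Control 61/118 = 51.7%, Treatment 34/78 = 43.6% → Control
Treatment wins each user group but Control wins overall — the comparison reverses. Treatment's views skew toward power users, which has a lower base rate.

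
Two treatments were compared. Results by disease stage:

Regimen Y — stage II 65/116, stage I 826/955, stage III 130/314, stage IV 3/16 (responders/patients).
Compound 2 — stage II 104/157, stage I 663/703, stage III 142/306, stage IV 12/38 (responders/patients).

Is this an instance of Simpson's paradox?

Stage II: Regimen Y 65/116 = 56.0%, Compound 2 104/157 = 66.2% → Compound 2
Stage I: Regimen Y 826/955 = 86.5%, Compound 2 663/703 = 94.3% → Compound 2
Stage III: Regimen Y 130/314 = 41.4%, Compound 2 142/306 = 46.4% → Compound 2
Stage IV: Regimen Y 3/16 = 18.8%, Compound 2 12/38 = 31.6% → Compound 2
Overall: Regimen Y 1024/1401 = 73.1%, Compound 2 921/1204 = 76.5% → Compound 2
Compound 2 wins overall and in every disease group — no reversal.

No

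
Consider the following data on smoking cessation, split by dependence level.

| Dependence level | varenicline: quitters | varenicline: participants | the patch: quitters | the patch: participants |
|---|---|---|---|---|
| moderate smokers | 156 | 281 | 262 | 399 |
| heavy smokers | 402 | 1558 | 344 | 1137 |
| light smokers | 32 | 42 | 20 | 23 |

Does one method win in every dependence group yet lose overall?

No

Moderate smokers: varenicline 156/281 = 55.5%, the patch 262/399 = 65.7% → the patch
Heavy smokers: varenicline 402/1558 = 25.8%, the patch 344/1137 = 30.3% → the patch
Light smokers: varenicline 32/42 = 76.2%, the patch 20/23 = 87.0% → the patch
Overall: varenicline 590/1881 = 31.4%, the patch 626/1559 = 40.2% → the patch
The patch wins overall and in every dependence group — no reversal.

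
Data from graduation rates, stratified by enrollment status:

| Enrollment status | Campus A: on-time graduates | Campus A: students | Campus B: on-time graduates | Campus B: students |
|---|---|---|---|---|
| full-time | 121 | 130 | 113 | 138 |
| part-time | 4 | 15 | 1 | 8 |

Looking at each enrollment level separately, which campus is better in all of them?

Campus A

Full-time: Campus A 121/130 = 93.1%, Campus B 113/138 = 81.9% → Campus A
Part-time: Campus A 4/15 = 26.7%, Campus B 1/8 = 12.5% → Campus A
Campus A has the higher rate in both groups.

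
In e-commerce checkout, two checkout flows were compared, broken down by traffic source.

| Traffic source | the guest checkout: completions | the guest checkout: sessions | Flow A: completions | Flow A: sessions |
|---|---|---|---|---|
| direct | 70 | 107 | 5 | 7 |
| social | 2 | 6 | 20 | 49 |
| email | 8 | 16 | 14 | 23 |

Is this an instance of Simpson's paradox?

Yes

Direct: the guest checkout 70/107 = 65.4%, Flow A 5/7 = 71.4% → Flow A
Social: the guest checkout 2/6 = 33.3%, Flow A 20/49 = 40.8% → Flow A
Email: the guest checkout 8/16 = 50.0%, Flow A 14/23 = 60.9% → Flow A
Overall: the guest checkout 80/129 = 62.0%, Flow A 39/79 = 49.4% → the guest checkout
Flow A wins each traffic group but the guest checkout wins overall — the comparison reverses. Flow A's sessions skew toward social, which has a lower base rate.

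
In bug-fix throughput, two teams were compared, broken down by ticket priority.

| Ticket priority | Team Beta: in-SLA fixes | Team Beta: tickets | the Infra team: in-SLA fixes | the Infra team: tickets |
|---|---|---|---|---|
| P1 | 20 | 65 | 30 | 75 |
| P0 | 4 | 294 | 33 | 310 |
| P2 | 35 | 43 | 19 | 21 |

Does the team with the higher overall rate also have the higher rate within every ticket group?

P1: Team Beta 20/65 = 30.8%, the Infra team 30/75 = 40.0% → the Infra team
P0: Team Beta 4/294 = 1.4%, the Infra team 33/310 = 10.6% → the Infra team
P2: Team Beta 35/43 = 81.4%, the Infra team 19/21 = 90.5% → the Infra team
Overall: Team Beta 59/402 = 14.7%, the Infra team 82/406 = 20.2% → the Infra team
The Infra team wins overall and in every ticket group — no reversal.

Yes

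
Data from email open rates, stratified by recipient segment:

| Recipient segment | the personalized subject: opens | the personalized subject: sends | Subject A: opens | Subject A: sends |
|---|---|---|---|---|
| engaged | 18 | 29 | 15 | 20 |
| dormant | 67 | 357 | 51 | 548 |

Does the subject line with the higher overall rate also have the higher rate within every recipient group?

Engaged: the personalized subject 18/29 = 62.1%, Subject A 15/20 = 75.0% → Subject A
Dormant: the personalized subject 67/357 = 18.8%, Subject A 51/548 = 9.3% → the personalized subject
Overall: the personalized subject 85/386 = 22.0%, Subject A 66/568 = 11.6% → the personalized subject
Neither sweeps: the personalized subject wins 1 of 2 groups, Subject A wins 1. The personalized subject wins overall but not every group — no Simpson reversal.

No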